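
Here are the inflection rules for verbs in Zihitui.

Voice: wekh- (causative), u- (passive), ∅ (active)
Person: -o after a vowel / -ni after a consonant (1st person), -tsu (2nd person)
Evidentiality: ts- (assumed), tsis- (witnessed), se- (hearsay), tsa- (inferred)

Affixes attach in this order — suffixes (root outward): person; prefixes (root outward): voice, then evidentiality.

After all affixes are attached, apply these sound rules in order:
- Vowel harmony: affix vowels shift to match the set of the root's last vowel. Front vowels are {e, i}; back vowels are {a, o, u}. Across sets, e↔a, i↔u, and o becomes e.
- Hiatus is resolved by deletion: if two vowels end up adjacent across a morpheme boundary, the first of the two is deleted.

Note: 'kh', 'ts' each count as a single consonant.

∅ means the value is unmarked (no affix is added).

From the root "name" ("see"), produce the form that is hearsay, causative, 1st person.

sewekhname

Attach voice causative wekh- → wekhname.
Attach evidentiality hearsay se- → sewekhname.
Attach person 1st person -o (after vowel 'e') → sewekhnameo.
Apply vowel harmony: sewekhnameo → sewekhnamee.
Apply vowel deletion: sewekhnamee → sewekhname.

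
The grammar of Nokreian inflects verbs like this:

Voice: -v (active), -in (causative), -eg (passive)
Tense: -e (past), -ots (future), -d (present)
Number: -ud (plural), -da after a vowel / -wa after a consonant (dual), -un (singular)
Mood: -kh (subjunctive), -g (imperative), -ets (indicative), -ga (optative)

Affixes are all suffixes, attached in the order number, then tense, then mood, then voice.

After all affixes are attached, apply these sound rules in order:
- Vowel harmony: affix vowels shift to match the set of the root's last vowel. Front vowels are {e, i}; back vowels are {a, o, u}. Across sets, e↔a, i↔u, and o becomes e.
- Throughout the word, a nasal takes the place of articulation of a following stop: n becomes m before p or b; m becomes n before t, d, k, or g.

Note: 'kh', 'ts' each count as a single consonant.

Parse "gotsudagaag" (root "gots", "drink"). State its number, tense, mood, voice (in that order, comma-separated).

Segment: gots-ud-e-ga-eg.
number: -ud → plural.
tense: -e → past.
mood: -ga → optative.
voice: -eg → passive.

plural, past, optative, passive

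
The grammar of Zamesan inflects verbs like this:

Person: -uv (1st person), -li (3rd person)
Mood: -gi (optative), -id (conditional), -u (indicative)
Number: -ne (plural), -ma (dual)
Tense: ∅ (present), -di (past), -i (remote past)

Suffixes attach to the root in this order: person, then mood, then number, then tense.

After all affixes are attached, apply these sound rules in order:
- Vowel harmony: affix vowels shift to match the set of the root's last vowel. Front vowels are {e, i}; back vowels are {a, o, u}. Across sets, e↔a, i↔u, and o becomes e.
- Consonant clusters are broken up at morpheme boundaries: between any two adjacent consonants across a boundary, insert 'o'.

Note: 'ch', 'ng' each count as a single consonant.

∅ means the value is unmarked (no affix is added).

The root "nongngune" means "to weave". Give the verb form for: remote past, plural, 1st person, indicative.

nongnguneivinei

Attach person 1st person -uv → nongnguneuv.
Attach mood indicative -u → nongnguneuvu.
Attach number plural -ne → nongnguneuvune.
Attach tense remote past -i → nongnguneuvunei.
Apply vowel harmony: nongnguneuvunei → nongnguneivinei.
Epenthesis: no change.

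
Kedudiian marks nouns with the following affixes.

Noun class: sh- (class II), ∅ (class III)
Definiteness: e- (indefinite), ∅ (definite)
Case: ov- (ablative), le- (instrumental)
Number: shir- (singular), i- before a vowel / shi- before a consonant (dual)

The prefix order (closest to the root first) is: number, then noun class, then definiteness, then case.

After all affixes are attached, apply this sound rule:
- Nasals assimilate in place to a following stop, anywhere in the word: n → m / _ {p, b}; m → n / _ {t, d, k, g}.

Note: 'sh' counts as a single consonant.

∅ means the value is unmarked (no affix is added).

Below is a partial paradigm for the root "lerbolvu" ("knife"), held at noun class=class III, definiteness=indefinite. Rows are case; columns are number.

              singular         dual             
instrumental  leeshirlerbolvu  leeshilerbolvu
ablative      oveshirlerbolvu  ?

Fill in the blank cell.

oveshilerbolvu

Attach number dual shi- (before consonant 'l') → shilerbolvu.
noun class = class III: zero marking, form stays shilerbolvu.
Attach definiteness indefinite e- → eshilerbolvu.
Attach case ablative ov- → oveshilerbolvu.
Nasal assimilation: no change.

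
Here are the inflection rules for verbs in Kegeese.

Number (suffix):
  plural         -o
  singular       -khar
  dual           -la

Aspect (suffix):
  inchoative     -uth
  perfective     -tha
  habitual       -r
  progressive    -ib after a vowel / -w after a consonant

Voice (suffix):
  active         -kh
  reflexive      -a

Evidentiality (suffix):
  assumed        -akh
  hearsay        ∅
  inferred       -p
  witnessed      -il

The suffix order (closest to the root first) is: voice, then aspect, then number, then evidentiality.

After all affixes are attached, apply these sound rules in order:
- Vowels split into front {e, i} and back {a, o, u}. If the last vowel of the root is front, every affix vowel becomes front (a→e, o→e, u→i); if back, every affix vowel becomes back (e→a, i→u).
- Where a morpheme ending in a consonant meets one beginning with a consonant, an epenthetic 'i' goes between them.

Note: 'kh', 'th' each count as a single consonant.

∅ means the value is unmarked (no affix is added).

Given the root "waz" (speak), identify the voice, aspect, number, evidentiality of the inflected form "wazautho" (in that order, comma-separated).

Segment: waz-a-uth-o.
voice: -a → reflexive.
aspect: -uth → inchoative.
number: -o → plural.
evidentiality: ∅ → hearsay.

reflexive, inchoative, plural, hearsay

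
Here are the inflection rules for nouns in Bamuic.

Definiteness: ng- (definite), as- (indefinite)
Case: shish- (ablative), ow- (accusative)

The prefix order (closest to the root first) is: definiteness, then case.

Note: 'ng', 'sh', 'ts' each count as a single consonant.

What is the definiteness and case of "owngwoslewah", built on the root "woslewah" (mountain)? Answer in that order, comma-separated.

definite, accusative

Segment: ow-ng-woslewah.
definiteness: ng- → definite.
case: ow- → accusative.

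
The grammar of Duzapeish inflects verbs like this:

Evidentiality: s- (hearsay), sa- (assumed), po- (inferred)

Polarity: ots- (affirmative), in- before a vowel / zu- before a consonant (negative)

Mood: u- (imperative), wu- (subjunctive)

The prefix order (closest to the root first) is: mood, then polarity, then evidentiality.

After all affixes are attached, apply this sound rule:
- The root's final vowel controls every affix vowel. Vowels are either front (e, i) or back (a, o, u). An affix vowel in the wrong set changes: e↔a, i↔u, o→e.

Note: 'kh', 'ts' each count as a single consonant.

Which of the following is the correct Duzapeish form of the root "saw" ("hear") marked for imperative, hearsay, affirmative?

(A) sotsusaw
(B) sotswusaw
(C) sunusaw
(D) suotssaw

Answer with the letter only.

A

Attach mood imperative u- → usaw.
Attach polarity affirmative ots- → otsusaw.
Attach evidentiality hearsay s- → sotsusaw.
Vowel harmony: no change.
So the correct form is sotsusaw, option (A).
(D) suotssaw is wrong: it has the affixes in the wrong order.
(C) sunusaw is wrong: it uses negative instead of affirmative for polarity.
(B) sotswusaw is wrong: it uses subjunctive instead of imperative for mood.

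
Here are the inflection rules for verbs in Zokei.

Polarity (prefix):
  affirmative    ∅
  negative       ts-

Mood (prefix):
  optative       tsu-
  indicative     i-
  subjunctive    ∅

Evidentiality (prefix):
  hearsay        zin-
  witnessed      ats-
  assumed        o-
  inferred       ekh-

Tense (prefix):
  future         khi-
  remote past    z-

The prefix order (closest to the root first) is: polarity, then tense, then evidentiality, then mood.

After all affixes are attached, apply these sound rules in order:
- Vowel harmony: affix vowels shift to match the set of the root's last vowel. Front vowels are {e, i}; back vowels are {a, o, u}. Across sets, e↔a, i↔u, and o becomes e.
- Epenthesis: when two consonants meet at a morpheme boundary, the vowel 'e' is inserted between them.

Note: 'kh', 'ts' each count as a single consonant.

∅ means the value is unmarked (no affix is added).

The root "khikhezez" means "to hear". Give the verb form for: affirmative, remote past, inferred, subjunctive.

polarity = affirmative: zero marking, form stays khikhezez.
Attach tense remote past z- → zkhikhezez.
Attach evidentiality inferred ekh- → ekhzkhikhezez.
mood = subjunctive: zero marking, form stays ekhzkhikhezez.
Vowel harmony: no change.
Apply epenthesis: ekhzkhikhezez → ekhezekhikhezez.

ekhezekhikhezez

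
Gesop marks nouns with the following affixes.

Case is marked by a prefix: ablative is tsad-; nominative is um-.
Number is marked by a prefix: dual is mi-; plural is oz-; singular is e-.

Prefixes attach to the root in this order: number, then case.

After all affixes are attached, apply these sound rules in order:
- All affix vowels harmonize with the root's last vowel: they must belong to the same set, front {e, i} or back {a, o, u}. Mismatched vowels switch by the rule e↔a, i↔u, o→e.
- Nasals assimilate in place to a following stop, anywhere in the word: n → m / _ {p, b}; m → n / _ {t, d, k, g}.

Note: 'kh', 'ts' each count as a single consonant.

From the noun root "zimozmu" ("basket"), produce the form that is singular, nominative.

Attach number singular e- → ezimozmu.
Attach case nominative um- → umezimozmu.
Apply vowel harmony: umezimozmu → umazimozmu.
Nasal assimilation: no change.

umazimozmu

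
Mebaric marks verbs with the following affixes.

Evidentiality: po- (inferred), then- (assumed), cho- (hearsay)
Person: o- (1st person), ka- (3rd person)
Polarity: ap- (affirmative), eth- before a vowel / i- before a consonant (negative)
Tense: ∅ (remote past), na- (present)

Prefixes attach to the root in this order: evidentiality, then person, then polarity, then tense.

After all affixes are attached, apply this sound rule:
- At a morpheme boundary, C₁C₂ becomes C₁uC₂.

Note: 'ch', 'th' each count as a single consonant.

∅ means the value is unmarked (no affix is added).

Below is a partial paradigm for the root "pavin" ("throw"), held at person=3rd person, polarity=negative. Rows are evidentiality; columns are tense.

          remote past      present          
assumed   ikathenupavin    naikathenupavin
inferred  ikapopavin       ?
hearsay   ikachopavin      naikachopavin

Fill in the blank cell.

Attach evidentiality inferred po- → popavin.
Attach person 3rd person ka- → kapopavin.
Attach polarity negative i- (before consonant 'k') → ikapopavin.
Attach tense present na- → naikapopavin.
Epenthesis: no change.

naikapopavin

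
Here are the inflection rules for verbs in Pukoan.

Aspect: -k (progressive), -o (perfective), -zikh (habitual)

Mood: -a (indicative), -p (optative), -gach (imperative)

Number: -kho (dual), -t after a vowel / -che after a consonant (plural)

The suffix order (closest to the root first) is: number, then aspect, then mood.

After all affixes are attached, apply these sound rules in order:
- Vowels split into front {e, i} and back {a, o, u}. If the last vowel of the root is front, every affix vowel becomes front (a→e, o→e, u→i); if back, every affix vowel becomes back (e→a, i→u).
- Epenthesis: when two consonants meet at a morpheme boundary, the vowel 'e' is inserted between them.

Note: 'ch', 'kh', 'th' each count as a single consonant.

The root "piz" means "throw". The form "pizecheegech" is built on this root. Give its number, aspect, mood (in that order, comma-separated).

Segment: piz-che-o-gach.
number: -t/che → plural.
aspect: -o → perfective.
mood: -gach → imperative.

plural, perfective, imperative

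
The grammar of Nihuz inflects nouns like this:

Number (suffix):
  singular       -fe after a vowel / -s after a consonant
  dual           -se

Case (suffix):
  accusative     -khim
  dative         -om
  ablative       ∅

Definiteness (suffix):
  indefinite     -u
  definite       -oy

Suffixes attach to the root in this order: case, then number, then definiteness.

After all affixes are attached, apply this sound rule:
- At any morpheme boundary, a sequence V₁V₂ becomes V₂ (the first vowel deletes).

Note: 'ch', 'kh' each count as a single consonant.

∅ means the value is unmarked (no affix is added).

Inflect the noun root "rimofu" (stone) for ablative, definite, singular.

rimofufoy

case = ablative: zero marking, form stays rimofu.
Attach number singular -fe (after vowel 'u') → rimofufe.
Attach definiteness definite -oy → rimofufeoy.
Apply vowel deletion: rimofufeoy → rimofufoy.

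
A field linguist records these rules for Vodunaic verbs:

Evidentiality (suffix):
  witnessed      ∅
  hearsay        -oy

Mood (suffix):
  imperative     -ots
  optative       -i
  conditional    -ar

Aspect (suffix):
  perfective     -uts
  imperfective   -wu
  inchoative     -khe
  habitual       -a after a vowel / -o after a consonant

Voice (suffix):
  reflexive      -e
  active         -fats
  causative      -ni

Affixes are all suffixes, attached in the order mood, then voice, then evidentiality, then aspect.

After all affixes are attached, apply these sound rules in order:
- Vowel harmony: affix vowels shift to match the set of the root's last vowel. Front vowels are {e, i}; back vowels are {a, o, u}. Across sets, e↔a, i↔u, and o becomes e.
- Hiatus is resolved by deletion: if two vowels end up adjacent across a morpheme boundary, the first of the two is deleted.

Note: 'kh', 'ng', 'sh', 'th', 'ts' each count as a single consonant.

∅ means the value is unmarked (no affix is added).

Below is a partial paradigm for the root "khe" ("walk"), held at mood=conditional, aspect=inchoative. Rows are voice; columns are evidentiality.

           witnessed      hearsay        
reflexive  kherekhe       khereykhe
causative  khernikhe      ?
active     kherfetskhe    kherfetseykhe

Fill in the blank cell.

kherneykhe

Attach mood conditional -ar → khear.
Attach voice causative -ni → khearni.
Attach evidentiality hearsay -oy → khearnioy.
Attach aspect inchoative -khe → khearnioykhe.
Apply vowel harmony: khearnioykhe → kheernieykhe.
Apply vowel deletion: kheernieykhe → kherneykhe.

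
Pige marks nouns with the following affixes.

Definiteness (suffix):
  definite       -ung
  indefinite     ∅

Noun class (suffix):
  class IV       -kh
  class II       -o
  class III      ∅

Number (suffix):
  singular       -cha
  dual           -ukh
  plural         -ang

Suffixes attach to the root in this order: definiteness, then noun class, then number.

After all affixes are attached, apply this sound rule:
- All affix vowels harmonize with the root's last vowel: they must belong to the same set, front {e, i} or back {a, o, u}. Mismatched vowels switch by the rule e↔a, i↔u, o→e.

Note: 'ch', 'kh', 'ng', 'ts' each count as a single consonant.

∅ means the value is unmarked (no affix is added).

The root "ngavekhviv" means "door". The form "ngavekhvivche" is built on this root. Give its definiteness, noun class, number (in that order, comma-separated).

indefinite, class III, singular

Segment: ngavekhviv-cha.
definiteness: ∅ → indefinite.
noun class: ∅ → class III.
number: -cha → singular.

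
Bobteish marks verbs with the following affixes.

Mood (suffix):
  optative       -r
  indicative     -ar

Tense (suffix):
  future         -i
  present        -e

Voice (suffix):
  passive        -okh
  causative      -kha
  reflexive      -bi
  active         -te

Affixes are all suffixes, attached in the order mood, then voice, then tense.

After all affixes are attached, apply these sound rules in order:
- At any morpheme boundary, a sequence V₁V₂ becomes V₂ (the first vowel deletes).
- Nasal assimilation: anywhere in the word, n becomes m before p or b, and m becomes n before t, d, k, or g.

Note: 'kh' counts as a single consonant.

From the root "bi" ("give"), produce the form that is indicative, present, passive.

barokhe

Attach mood indicative -ar → biar.
Attach voice passive -okh → biarokh.
Attach tense present -e → biarokhe.
Apply vowel deletion: biarokhe → barokhe.
Nasal assimilation: no change.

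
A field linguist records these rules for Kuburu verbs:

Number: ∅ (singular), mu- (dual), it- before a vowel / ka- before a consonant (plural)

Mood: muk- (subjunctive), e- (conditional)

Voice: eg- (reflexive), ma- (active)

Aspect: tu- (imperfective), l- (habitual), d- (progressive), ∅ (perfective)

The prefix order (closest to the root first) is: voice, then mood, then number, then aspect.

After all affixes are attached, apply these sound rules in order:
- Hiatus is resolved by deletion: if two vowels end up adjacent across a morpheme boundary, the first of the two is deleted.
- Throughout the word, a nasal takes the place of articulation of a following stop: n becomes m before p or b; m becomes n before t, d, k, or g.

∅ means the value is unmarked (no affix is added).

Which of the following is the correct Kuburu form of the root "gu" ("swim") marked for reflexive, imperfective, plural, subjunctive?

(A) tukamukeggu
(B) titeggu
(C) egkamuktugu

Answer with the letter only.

Attach voice reflexive eg- → eggu.
Attach mood subjunctive muk- → mukeggu.
Attach number plural ka- (before consonant 'm') → kamukeggu.
Attach aspect imperfective tu- → tukamukeggu.
Vowel deletion: no change.
Nasal assimilation: no change.
So the correct form is tukamukeggu, option (A).
(B) titeggu is wrong: it uses conditional instead of subjunctive for mood.
(C) egkamuktugu is wrong: it has the affixes in the wrong order.

A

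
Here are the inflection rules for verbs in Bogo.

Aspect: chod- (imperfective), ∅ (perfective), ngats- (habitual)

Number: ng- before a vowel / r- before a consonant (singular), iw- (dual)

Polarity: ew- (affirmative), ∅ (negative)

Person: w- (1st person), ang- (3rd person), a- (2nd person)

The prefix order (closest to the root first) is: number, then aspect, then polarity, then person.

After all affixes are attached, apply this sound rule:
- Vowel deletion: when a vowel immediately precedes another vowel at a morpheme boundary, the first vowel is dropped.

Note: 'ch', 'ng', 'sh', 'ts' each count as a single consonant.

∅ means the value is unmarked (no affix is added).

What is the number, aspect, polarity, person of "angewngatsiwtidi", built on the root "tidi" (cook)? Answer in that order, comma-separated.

Segment: ang-ew-ngats-iw-tidi.
number: iw- → dual.
aspect: ngats- → habitual.
polarity: ew- → affirmative.
person: ang- → 3rd person.

dual, habitual, affirmative, 3rd person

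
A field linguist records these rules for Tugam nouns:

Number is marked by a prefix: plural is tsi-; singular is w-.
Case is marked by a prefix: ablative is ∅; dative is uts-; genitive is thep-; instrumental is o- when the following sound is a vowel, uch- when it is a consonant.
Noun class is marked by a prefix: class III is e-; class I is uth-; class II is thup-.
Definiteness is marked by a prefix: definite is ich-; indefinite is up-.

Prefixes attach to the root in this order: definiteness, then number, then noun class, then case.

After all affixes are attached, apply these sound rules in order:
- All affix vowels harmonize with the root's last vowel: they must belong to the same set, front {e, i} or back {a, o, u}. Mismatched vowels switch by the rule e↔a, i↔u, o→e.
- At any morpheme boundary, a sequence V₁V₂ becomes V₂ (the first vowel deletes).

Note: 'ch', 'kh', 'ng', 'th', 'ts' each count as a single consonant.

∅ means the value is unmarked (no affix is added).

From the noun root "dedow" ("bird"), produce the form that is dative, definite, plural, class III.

utsatsuchdedow

Attach definiteness definite ich- → ichdedow.
Attach number plural tsi- → tsiichdedow.
Attach noun class class III e- → etsiichdedow.
Attach case dative uts- → utsetsiichdedow.
Apply vowel harmony: utsetsiichdedow → utsatsuuchdedow.
Apply vowel deletion: utsatsuuchdedow → utsatsuchdedow.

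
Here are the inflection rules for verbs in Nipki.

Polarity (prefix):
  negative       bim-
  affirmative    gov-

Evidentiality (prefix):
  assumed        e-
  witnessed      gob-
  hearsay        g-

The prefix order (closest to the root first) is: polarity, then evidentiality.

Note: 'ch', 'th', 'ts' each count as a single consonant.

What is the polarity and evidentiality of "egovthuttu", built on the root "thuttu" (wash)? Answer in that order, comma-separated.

Segment: e-gov-thuttu.
polarity: gov- → affirmative.
evidentiality: e- → assumed.

affirmative, assumed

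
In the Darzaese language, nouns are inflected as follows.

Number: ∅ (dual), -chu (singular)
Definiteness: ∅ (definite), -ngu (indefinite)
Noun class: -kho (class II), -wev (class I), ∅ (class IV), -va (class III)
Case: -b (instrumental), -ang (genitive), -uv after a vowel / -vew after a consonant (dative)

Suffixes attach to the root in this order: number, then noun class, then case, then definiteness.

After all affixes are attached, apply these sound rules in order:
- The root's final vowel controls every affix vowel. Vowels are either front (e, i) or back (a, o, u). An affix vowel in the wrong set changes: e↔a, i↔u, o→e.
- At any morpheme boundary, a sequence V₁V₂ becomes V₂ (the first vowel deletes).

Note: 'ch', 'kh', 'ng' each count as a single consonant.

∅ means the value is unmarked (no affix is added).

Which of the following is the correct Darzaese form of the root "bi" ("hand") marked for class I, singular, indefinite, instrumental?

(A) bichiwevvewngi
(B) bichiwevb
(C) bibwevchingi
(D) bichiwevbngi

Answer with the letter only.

D

Attach number singular -chu → bichu.
Attach noun class class I -wev → bichuwev.
Attach case instrumental -b → bichuwevb.
Attach definiteness indefinite -ngu → bichuwevbngu.
Apply vowel harmony: bichuwevbngu → bichiwevbngi.
Vowel deletion: no change.
So the correct form is bichiwevbngi, option (D).
(C) bibwevchingi is wrong: it has the affixes in the wrong order.
(B) bichiwevb is wrong: it uses definite instead of indefinite for definiteness.
(A) bichiwevvewngi is wrong: it uses dative instead of instrumental for case.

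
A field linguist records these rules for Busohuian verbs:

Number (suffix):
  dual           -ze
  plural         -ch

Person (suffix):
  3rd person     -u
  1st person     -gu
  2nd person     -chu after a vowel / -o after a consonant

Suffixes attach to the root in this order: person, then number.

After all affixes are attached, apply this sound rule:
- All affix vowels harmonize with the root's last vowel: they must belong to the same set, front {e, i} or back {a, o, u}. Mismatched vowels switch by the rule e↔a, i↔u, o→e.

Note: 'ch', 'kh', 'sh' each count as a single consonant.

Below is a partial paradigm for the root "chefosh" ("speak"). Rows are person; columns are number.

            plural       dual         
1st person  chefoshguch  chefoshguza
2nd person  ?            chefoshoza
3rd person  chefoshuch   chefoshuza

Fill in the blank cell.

chefoshoch

Attach person 2nd person -o (after consonant 'sh') → chefosho.
Attach number plural -ch → chefoshoch.
Vowel harmony: no change.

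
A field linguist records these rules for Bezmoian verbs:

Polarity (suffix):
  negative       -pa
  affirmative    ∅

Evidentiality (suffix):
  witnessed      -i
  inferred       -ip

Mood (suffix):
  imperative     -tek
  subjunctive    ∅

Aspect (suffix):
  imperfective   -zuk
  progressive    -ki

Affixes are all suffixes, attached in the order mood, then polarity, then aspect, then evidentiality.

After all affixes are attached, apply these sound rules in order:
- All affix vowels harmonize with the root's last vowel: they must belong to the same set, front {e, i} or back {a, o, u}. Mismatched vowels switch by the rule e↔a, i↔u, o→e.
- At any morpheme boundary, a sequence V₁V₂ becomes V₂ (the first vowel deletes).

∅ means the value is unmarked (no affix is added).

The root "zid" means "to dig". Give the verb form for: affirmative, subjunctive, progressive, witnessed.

zidki

mood = subjunctive: zero marking, form stays zid.
polarity = affirmative: zero marking, form stays zid.
Attach aspect progressive -ki → zidki.
Attach evidentiality witnessed -i → zidkii.
Vowel harmony: no change.
Apply vowel deletion: zidkii → zidki.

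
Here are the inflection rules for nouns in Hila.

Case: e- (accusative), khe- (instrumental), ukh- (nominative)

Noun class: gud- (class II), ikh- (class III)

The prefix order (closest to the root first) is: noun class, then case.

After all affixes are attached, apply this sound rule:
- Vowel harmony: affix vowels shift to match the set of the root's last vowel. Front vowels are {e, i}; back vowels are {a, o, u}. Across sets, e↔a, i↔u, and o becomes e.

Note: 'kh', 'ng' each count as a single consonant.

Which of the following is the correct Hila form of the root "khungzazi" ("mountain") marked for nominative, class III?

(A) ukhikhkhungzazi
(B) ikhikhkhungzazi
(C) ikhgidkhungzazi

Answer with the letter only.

B

Attach noun class class III ikh- → ikhkhungzazi.
Attach case nominative ukh- → ukhikhkhungzazi.
Apply vowel harmony: ukhikhkhungzazi → ikhikhkhungzazi.
So the correct form is ikhikhkhungzazi, option (B).
(A) ukhikhkhungzazi is wrong: it fails to apply the sound rule(s).
(C) ikhgidkhungzazi is wrong: it uses class II instead of class III for noun class.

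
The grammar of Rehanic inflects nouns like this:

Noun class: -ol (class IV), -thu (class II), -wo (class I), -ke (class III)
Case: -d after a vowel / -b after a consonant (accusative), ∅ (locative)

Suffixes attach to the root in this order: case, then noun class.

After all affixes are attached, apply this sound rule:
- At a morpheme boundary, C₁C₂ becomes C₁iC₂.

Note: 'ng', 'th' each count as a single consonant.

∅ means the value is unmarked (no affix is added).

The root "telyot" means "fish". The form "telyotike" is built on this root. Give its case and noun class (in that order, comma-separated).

locative, class III

Segment: telyot-ke.
case: ∅ → locative.
noun class: -ke → class III.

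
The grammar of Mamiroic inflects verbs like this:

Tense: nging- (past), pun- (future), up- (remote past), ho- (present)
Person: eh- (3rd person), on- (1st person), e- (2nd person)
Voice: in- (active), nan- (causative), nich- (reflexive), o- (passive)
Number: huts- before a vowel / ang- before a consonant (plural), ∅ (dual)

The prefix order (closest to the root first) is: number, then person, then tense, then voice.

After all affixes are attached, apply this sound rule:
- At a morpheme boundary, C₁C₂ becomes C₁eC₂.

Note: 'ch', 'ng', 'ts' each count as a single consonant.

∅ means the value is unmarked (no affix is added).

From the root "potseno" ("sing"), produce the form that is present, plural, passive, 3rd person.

Attach number plural ang- (before consonant 'p') → angpotseno.
Attach person 3rd person eh- → ehangpotseno.
Attach tense present ho- → hoehangpotseno.
Attach voice passive o- → ohoehangpotseno.
Apply epenthesis: ohoehangpotseno → ohoehangepotseno.

ohoehangepotseno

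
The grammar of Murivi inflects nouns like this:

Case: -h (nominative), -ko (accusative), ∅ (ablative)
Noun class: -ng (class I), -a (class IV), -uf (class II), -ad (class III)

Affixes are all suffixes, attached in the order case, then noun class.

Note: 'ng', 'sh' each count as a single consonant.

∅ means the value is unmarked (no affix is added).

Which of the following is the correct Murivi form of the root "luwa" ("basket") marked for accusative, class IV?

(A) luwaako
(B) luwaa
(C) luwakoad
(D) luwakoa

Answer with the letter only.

D

Attach case accusative -ko → luwako.
Attach noun class class IV -a → luwakoa.
So the correct form is luwakoa, option (D).
(B) luwaa is wrong: it uses ablative instead of accusative for case.
(C) luwakoad is wrong: it uses class III instead of class IV for noun class.
(A) luwaako is wrong: it has the affixes in the wrong order.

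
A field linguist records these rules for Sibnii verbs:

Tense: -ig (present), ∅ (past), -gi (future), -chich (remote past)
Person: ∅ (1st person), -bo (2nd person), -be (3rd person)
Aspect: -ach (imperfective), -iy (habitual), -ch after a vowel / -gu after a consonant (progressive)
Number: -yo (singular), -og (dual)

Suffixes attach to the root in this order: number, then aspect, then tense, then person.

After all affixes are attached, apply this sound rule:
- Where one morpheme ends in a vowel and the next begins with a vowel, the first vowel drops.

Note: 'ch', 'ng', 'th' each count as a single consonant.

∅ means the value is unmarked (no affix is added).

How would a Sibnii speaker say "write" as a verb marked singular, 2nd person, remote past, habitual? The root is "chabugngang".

Attach number singular -yo → chabugngangyo.
Attach aspect habitual -iy → chabugngangyoiy.
Attach tense remote past -chich → chabugngangyoiychich.
Attach person 2nd person -bo → chabugngangyoiychichbo.
Apply vowel deletion: chabugngangyoiychichbo → chabugngangyiychichbo.

chabugngangyiychichbo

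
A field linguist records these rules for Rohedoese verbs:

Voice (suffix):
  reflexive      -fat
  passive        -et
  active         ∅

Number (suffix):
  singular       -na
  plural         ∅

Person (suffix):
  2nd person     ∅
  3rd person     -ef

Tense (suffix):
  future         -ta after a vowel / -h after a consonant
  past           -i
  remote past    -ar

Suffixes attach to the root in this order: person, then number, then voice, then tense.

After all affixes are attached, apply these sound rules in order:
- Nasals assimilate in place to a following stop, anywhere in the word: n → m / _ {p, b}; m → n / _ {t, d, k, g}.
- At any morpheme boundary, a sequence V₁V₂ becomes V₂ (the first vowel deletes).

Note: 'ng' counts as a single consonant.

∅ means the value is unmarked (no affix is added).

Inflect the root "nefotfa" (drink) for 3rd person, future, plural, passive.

nefotfefeth

Attach person 3rd person -ef → nefotfaef.
number = plural: zero marking, form stays nefotfaef.
Attach voice passive -et → nefotfaefet.
Attach tense future -h (after consonant 't') → nefotfaefeth.
Nasal assimilation: no change.
Apply vowel deletion: nefotfaefeth → nefotfefeth.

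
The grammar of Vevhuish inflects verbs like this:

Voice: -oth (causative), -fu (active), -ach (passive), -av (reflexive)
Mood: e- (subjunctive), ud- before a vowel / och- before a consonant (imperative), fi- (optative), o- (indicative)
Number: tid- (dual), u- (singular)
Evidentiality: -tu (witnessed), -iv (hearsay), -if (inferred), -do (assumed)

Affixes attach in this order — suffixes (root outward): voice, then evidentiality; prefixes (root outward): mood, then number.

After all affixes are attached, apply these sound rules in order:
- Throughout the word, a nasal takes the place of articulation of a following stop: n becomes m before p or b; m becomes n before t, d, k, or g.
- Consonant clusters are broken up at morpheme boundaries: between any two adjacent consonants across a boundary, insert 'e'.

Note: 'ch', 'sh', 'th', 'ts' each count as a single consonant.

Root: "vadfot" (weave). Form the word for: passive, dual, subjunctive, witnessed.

Attach mood subjunctive e- → evadfot.
Attach voice passive -ach → evadfotach.
Attach evidentiality witnessed -tu → evadfotachtu.
Attach number dual tid- → tidevadfotachtu.
Nasal assimilation: no change.
Apply epenthesis: tidevadfotachtu → tidevadfotachetu.

tidevadfotachetu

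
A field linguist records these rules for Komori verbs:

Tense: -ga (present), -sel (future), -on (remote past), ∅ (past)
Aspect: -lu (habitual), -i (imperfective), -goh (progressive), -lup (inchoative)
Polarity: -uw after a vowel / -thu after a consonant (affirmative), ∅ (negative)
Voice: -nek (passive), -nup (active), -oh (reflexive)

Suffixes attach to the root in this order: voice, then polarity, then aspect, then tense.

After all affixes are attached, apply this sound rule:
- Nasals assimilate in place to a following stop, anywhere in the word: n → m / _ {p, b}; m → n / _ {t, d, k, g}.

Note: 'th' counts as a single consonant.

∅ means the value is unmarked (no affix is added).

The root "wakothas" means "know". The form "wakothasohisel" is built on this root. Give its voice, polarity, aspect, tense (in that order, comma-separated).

reflexive, negative, imperfective, future

Segment: wakothas-oh-i-sel.
voice: -oh → reflexive.
polarity: ∅ → negative.
aspect: -i → imperfective.
tense: -sel → future.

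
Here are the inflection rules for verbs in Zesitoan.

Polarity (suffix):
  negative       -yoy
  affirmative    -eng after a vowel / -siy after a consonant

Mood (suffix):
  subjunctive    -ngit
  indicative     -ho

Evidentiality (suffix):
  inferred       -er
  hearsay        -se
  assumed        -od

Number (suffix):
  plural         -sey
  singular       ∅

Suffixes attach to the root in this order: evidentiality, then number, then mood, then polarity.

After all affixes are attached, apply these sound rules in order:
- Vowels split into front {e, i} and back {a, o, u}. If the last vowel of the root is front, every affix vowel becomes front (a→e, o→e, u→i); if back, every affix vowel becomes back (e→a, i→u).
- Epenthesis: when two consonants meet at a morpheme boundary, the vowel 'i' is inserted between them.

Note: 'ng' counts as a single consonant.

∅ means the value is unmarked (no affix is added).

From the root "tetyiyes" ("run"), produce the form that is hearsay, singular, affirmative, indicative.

Attach evidentiality hearsay -se → tetyiyesse.
number = singular: zero marking, form stays tetyiyesse.
Attach mood indicative -ho → tetyiyesseho.
Attach polarity affirmative -eng (after vowel 'o') → tetyiyessehoeng.
Apply vowel harmony: tetyiyessehoeng → tetyiyesseheeng.
Apply epenthesis: tetyiyesseheeng → tetyiyesiseheeng.

tetyiyesiseheeng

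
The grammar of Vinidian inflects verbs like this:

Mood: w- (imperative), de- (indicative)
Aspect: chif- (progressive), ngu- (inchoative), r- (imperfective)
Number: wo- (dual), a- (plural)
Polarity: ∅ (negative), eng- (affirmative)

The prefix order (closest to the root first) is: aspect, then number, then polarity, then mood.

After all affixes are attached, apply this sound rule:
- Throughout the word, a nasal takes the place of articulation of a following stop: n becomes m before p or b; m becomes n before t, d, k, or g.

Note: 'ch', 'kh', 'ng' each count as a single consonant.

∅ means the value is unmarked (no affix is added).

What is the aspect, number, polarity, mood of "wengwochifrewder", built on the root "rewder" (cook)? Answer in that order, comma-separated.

Segment: w-eng-wo-chif-rewder.
aspect: chif- → progressive.
number: wo- → dual.
polarity: eng- → affirmative.
mood: w- → imperative.

progressive, dual, affirmative, imperative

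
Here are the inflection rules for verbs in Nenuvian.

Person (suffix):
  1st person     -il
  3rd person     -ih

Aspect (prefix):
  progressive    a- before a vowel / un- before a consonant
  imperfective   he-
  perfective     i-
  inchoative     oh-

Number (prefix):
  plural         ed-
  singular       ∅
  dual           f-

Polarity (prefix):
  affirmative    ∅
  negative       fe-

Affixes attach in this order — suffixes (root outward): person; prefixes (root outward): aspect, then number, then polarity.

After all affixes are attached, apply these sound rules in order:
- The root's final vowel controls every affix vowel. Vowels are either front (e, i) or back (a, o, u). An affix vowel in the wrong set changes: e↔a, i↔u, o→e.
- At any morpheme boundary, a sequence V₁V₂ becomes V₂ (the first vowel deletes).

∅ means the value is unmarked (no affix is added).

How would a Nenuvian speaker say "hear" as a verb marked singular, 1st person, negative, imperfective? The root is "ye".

feheyil

Attach aspect imperfective he- → heye.
number = singular: zero marking, form stays heye.
Attach polarity negative fe- → feheye.
Attach person 1st person -il → feheyeil.
Vowel harmony: no change.
Apply vowel deletion: feheyeil → feheyil.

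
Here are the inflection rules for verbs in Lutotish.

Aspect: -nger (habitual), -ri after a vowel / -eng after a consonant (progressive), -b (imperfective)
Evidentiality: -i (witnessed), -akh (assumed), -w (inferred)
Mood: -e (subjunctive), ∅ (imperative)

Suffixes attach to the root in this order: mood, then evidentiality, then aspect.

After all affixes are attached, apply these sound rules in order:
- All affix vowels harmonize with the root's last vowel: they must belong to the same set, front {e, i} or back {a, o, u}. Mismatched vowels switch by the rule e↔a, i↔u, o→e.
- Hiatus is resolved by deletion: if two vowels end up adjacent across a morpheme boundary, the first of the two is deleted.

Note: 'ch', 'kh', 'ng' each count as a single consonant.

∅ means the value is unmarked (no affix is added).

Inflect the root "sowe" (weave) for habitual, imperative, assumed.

mood = imperative: zero marking, form stays sowe.
Attach evidentiality assumed -akh → soweakh.
Attach aspect habitual -nger → soweakhnger.
Apply vowel harmony: soweakhnger → soweekhnger.
Apply vowel deletion: soweekhnger → sowekhnger.

sowekhnger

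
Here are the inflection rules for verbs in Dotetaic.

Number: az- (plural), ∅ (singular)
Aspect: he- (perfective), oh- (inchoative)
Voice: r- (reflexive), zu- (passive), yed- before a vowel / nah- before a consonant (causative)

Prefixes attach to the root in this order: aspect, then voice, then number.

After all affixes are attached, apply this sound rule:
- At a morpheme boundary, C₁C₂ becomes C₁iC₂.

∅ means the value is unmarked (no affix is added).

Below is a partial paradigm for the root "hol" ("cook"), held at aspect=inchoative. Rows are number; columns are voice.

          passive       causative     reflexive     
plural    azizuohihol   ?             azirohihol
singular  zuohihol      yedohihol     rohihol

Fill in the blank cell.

Attach aspect inchoative oh- → ohhol.
Attach voice causative yed- (before vowel 'o') → yedohhol.
Attach number plural az- → azyedohhol.
Apply epenthesis: azyedohhol → aziyedohihol.

aziyedohihol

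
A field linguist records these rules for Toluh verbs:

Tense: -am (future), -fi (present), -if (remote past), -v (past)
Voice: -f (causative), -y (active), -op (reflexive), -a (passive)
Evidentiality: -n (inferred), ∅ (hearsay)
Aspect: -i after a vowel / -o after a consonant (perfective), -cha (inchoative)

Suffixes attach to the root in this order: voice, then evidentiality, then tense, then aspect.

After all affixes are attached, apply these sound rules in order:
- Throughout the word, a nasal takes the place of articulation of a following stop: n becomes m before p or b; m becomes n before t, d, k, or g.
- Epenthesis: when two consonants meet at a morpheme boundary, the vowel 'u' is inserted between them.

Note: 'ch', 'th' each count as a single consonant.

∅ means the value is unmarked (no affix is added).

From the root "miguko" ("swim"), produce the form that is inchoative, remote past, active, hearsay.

migukoyifucha

Attach voice active -y → migukoy.
evidentiality = hearsay: zero marking, form stays migukoy.
Attach tense remote past -if → migukoyif.
Attach aspect inchoative -cha → migukoyifcha.
Nasal assimilation: no change.
Apply epenthesis: migukoyifcha → migukoyifucha.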